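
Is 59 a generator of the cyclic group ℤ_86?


g generates ℤ_n iff gcd(g, n) = 1
gcd(59, 86) = 1
Since gcd = 1, 59 is a generator.

Yes, 59 generates ℤ_86


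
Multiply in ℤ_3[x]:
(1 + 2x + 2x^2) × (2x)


Expand and collect like terms; reduce coefficients mod 3:
x^0: 1·0 = 0 ≡ 0 (mod 3)
x^1: 1·2 + 2·0 = 2 ≡ 2 (mod 3)
x^2: 2·2 + 2·0 = 4 ≡ 1 (mod 3)
x^3: 2·2 = 4 ≡ 1 (mod 3)
Result: 2x + x^2 + x^3

f · g = 2x + x^2 + x^3


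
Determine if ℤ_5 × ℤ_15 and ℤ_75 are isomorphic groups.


Comparing ℤ_5 × ℤ_15 and ℤ_75:
gcd(5,15) = 5 ≠ 1. Max element order in ℤ_5×ℤ_15 is lcm(5,15) = 15 < 75, so it has no element of order 75

No, ℤ_5 × ℤ_15 ≇ ℤ_75


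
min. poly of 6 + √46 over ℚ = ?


Let α = 6 + √46. Then α - 6 = √46, so (α - 6)² = 46, giving α² - 12α - 10 = 0. Degree 2 and α ∉ ℚ, so this is the minimal polynomial.

Minimal polynomial: x² - 12x - 10


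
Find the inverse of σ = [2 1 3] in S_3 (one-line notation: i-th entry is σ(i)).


To find σ⁻¹, swap domain and range:
σ(1) = 2 → σ⁻¹(2) = 1
σ(2) = 1 → σ⁻¹(1) = 2
σ(3) = 3 → σ⁻¹(3) = 3

σ⁻¹ = [2 1 3]


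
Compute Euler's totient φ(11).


φ(n) = count of k ∈ {1,...,n} with gcd(k,n)=1
Coprimes to 11: {1, 2, 3, 4, 5, 6, 7, 8, 9, 10}
Count: 10

φ(11) = 10


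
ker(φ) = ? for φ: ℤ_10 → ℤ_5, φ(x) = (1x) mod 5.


Kernel = preimage of identity
ker(φ) = {x ∈ ℤ_10 : 1x ≡ 0 (mod 5)}. Since 5 | 10, φ is well-defined. The kernel is the cyclic subgroup ⟨5⟩ of ℤ_10 (order 2), i.e. {0, 5}

ker(φ) = {0, 5}


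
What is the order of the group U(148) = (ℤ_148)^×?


U(n) is the group of units mod n; |U(n)| = φ(n)
|U(148)| = φ(148) = 72

|U(148) = (ℤ_148)^×| = 72


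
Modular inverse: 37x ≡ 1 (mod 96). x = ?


Use the extended Euclidean algorithm to write 1 = 37·s + 96·t; then s mod 96 is the inverse.
Euclidean algorithm:
  37 = 0·96 + 37
  96 = 2·37 + 22
  37 = 1·22 + 15
  22 = 1·15 + 7
  15 = 2·7 + 1
  7 = 7·1 + 0
gcd(37,96) = 1
Back-substitution gives: 37·(13) + 96·(-5) = 1
So 37⁻¹ ≡ 13 ≡ 13 (mod 96)
Check: 37 × 13 = 481 ≡ 1 (mod 96) ✓

37⁻¹ ≡ 13 (mod 96)


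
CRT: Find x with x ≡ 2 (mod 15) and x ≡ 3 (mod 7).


m₁ = 15, m₂ = 7, gcd = 1, so CRT applies. M = m₁·m₂ = 105
Let M₁ = M/m₁ = 7, M₂ = M/m₂ = 15
Find y₁ ≡ M₁⁻¹ (mod m₁): 7⁻¹ ≡ 13 (mod 15)
Find y₂ ≡ M₂⁻¹ (mod m₂): 15⁻¹ ≡ 1 (mod 7)
x = a₁·M₁·y₁ + a₂·M₂·y₂ = 2·7·13 + 3·15·1 = 227
Reduce mod 105: x ≡ 17
Check: 17 mod 15 = 2 ✓, 17 mod 7 = 3 ✓

x ≡ 17 (mod 105)


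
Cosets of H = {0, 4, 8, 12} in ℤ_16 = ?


H = {0, 4, 8, 12}, |H| = 4
Number of cosets = |G|/|H| = 16/4 = 4
0 + H = {0, 4, 8, 12}
1 + H = {1, 5, 9, 13}
2 + H = {2, 6, 10, 14}
3 + H = {3, 7, 11, 15}

Cosets: 0+H={0,4,8,12}; 1+H={1,5,9,13}; 2+H={2,6,10,14}; 3+H={3,7,11,15}


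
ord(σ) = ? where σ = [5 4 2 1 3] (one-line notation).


Cycle decomposition: (1 5 3 2 4)
Cycle lengths: 5
Order = lcm(5) = 5

ord(σ) = 5


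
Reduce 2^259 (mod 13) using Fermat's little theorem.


Fermat's little theorem: if p is prime and gcd(a,p)=1, then a^(p-1) ≡ 1 (mod p)
p = 13 is prime, gcd(2,13) = 1
Reduce exponent: 259 mod 12 = 7
So 2^259 ≡ 2^7 (mod 13)
2^7 mod 13 = 11

2^259 ≡ 11 (mod 13)


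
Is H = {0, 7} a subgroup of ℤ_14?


Subgroup test for H = {0, 7} in (ℤ_14, +):
(1) 0 ∈ H? Yes
(2) Closure: for all a,b ∈ H, (a+b) mod 14 ∈ H? Yes
(3) Inverses: for all a ∈ H, -a mod 14 ∈ H? Yes

Yes, H is a subgroup of ℤ_14


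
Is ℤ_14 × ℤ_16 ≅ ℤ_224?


Comparing ℤ_14 × ℤ_16 and ℤ_224:
gcd(14,16) = 2 ≠ 1. Max element order in ℤ_14×ℤ_16 is lcm(14,16) = 112 < 224, so it has no element of order 224

No, ℤ_14 × ℤ_16 ≇ ℤ_224


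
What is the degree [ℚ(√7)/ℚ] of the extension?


√7 has minimal polynomial x² - 7 (irreducible over ℚ since 7 is squarefree)

[ℚ(√7)/ℚ] = 2


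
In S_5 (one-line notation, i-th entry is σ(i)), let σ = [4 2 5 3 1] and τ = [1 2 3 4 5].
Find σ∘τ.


σ∘τ: apply τ first, then σ
1 →τ 1 →σ 4
2 →τ 2 →σ 2
3 →τ 3 →σ 5
4 →τ 4 →σ 3
5 →τ 5 →σ 1

σ∘τ = [4 2 5 3 1]


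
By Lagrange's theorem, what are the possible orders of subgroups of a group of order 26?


Lagrange's theorem: |H| divides |G|
|G| = 26
Divisors of 26: 1, 2, 13, 26

Possible subgroup orders: {1, 2, 13, 26}


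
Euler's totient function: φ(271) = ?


Factor n: 271 = 271
φ(n) = n · ∏(1 - 1/p) over distinct primes p | n
φ(271) = 271 · (1 - 1/271) = 270

φ(271) = 270


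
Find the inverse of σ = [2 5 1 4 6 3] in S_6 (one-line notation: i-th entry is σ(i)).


To find σ⁻¹, swap domain and range:
σ(1) = 2 → σ⁻¹(2) = 1
σ(2) = 5 → σ⁻¹(5) = 2
σ(3) = 1 → σ⁻¹(1) = 3
σ(4) = 4 → σ⁻¹(4) = 4
σ(5) = 6 → σ⁻¹(6) = 5
σ(6) = 3 → σ⁻¹(3) = 6

σ⁻¹ = [3 1 6 4 2 5]


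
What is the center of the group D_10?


Z(G) = {g ∈ G | gx = xg for all x ∈ G}
For even n, Z(D_n) = {e, r^(n/2)}: the 180° rotation r^5 commutes with every reflection and rotation

Z(D_10) = {e, r^5}


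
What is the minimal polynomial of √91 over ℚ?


√91 satisfies x² - 91 = 0, irreducible over ℚ since 91 is squarefree

Minimal polynomial: x² - 91


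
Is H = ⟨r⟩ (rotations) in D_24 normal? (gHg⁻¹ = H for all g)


H = ⟨r⟩ (rotations) in D_24
The rotation subgroup ⟨r⟩ has index 2 in D_24, so it is normal

Yes, normal subgroup


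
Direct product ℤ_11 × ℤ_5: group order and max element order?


|ℤ_11 × ℤ_5| = 11 × 5 = 55
Max element order = lcm(11,5) = 55
Cyclic? Yes (gcd=1)

|ℤ_11×ℤ_5| = 55, max element order = 55


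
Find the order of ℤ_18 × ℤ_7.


|A × B| = |A| · |B|
|ℤ_18 × ℤ_7| = 18 × 7 = 126

|ℤ_18 × ℤ_7| = 126


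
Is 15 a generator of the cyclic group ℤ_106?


g generates ℤ_n iff gcd(g, n) = 1
gcd(15, 106) = 1
Since gcd = 1, 15 is a generator.

Yes, 15 generates ℤ_106


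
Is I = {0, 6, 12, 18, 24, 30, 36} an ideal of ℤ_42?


Check ideal conditions for I = {0, 6, 12, 18, 24, 30, 36} in ℤ_42:
(1) I is an additive subgroup? Yes
(2) For r ∈ ℤ_42 and a ∈ I: r·a ∈ I? Yes

Yes, I is an ideal of ℤ_42


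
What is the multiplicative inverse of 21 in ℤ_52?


Use the extended Euclidean algorithm to write 1 = 21·s + 52·t; then s mod 52 is the inverse.
Euclidean algorithm:
  21 = 0·52 + 21
  52 = 2·21 + 10
  21 = 2·10 + 1
  10 = 10·1 + 0
gcd(21,52) = 1
Back-substitution gives: 21·(5) + 52·(-2) = 1
So 21⁻¹ ≡ 5 ≡ 5 (mod 52)
Check: 21 × 5 = 105 ≡ 1 (mod 52) ✓

21⁻¹ ≡ 5 (mod 52)


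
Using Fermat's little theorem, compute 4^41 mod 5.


Fermat's little theorem: if p is prime and gcd(a,p)=1, then a^(p-1) ≡ 1 (mod p)
p = 5 is prime, gcd(4,5) = 1
Reduce exponent: 41 mod 4 = 1
So 4^41 ≡ 4^1 (mod 5)
4^1 mod 5 = 4

4^41 ≡ 4 (mod 5)


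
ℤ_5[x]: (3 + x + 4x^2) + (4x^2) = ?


Add coefficients mod 5:
x^0: 3 + 0 = 3 (mod 5)
x^1: 1 + 0 = 1 (mod 5)
x^2: 4 + 4 = 3 (mod 5)
Result: 3 + x + 3x^2

f + g = 3 + x + 3x^2


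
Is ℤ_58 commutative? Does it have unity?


ℤ_58 is a commutative ring with unity 1; 58 = 2×29 is composite, so 2·29 ≡ 0 gives zero divisors (not an integral domain)
Commutative: Yes
Integral domain: No
Has unity: Yes

ℤ_58: Commutative=Yes, Unity=Yes


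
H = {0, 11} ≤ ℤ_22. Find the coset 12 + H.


12 + H = {12 + h (mod 22) : h ∈ H}
12+0=12, 12+11=1
12 + H = {1, 12} = 1 + H

12 + H = {1, 12}


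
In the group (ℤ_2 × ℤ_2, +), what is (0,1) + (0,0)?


Operation: componentwise addition mod (2, 2)
(0,1) + (0,0) = ((a₁+b₁) mod 2, (a₂+b₂) mod 2) with a = (0,1), b = (0,0)

(0,1) + (0,0) = (0,1)


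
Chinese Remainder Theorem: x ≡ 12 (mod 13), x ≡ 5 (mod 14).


m₁ = 13, m₂ = 14, gcd = 1, so CRT applies. M = m₁·m₂ = 182
Let M₁ = M/m₁ = 14, M₂ = M/m₂ = 13
Find y₁ ≡ M₁⁻¹ (mod m₁): 14⁻¹ ≡ 1 (mod 13)
Find y₂ ≡ M₂⁻¹ (mod m₂): 13⁻¹ ≡ 13 (mod 14)
x = a₁·M₁·y₁ + a₂·M₂·y₂ = 12·14·1 + 5·13·13 = 1013
Reduce mod 182: x ≡ 103
Check: 103 mod 13 = 12 ✓, 103 mod 14 = 5 ✓

x ≡ 103 (mod 182)


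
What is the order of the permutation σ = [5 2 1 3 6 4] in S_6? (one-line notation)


Cycle decomposition: (1 5 6 4 3)
Cycle lengths: 5
Order = lcm(5) = 5

ord(σ) = 5


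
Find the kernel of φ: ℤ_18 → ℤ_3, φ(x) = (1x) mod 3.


Kernel = preimage of identity
ker(φ) = {x ∈ ℤ_18 : 1x ≡ 0 (mod 3)}. Since 3 | 18, φ is well-defined. The kernel is the cyclic subgroup ⟨3⟩ of ℤ_18 (order 6), i.e. {0, 3, 6, 9, 12, 15}

ker(φ) = {0, 3, 6, 9, 12, 15}


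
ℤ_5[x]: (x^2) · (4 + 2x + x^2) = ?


Expand and collect like terms; reduce coefficients mod 5:
x^0: 0·4 = 0 ≡ 0 (mod 5)
x^1: 0·2 + 0·4 = 0 ≡ 0 (mod 5)
x^2: 0·1 + 0·2 + 1·4 = 4 ≡ 4 (mod 5)
x^3: 0·1 + 1·2 = 2 ≡ 2 (mod 5)
x^4: 1·1 = 1 ≡ 1 (mod 5)
Result: 4x^2 + 2x^3 + x^4

f · g = 4x^2 + 2x^3 + x^4


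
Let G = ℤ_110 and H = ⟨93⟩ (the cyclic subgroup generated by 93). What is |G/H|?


|⟨93⟩| = n / gcd(93, 110) = 110 / 1 = 110
H is normal (ℤ_110 is abelian).
|G/H| = |G| / |H| = 110 / 110 = 1

|G/H| = 1


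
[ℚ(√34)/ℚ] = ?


√34 has minimal polynomial x² - 34 (irreducible over ℚ since 34 is squarefree)

[ℚ(√34)/ℚ] = 2


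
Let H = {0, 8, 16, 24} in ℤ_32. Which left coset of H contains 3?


3 + H = {3 + h (mod 32) : h ∈ H}
3+0=3, 3+8=11, 3+16=19, 3+24=27

3 + H = {3, 11, 19, 27}


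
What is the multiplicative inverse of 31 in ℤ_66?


Use the extended Euclidean algorithm to write 1 = 31·s + 66·t; then s mod 66 is the inverse.
Euclidean algorithm:
  31 = 0·66 + 31
  66 = 2·31 + 4
  31 = 7·4 + 3
  4 = 1·3 + 1
  3 = 3·1 + 0
gcd(31,66) = 1
Back-substitution gives: 31·(-17) + 66·(8) = 1
So 31⁻¹ ≡ -17 ≡ 49 (mod 66)
Check: 31 × 49 = 1519 ≡ 1 (mod 66) ✓

31⁻¹ ≡ 49 (mod 66)


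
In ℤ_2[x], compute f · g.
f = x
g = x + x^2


Expand and collect like terms; reduce coefficients mod 2:
x^0: 0·0 = 0 ≡ 0 (mod 2)
x^1: 0·1 + 1·0 = 0 ≡ 0 (mod 2)
x^2: 0·1 + 1·1 = 1 ≡ 1 (mod 2)
x^3: 1·1 = 1 ≡ 1 (mod 2)
Result: x^2 + x^3

f · g = x^2 + x^3


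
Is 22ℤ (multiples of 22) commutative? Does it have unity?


22ℤ is a commutative ring under +,× but has no multiplicative identity (1 ∉ 22ℤ); it has no zero divisors, but without unity it is not an integral domain
Commutative: Yes
Integral domain: No
Has unity: No

22ℤ (multiples of 22): Commutative=Yes, Unity=No


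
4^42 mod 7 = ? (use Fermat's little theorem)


Fermat's little theorem: if p is prime and gcd(a,p)=1, then a^(p-1) ≡ 1 (mod p)
p = 7 is prime, gcd(4,7) = 1
Reduce exponent: 42 mod 6 = 0
So 4^42 ≡ 4^0 (mod 7)
4^0 = 1

4^42 ≡ 1 (mod 7)


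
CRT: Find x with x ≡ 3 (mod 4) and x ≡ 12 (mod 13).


m₁ = 4, m₂ = 13, gcd = 1, so CRT applies. M = m₁·m₂ = 52
Let M₁ = M/m₁ = 13, M₂ = M/m₂ = 4
Find y₁ ≡ M₁⁻¹ (mod m₁): 13⁻¹ ≡ 1 (mod 4)
Find y₂ ≡ M₂⁻¹ (mod m₂): 4⁻¹ ≡ 10 (mod 13)
x = a₁·M₁·y₁ + a₂·M₂·y₂ = 3·13·1 + 12·4·10 = 519
Reduce mod 52: x ≡ 51
Check: 51 mod 4 = 3 ✓, 51 mod 13 = 12 ✓

x ≡ 51 (mod 52)


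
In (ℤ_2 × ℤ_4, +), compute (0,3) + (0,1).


Operation: componentwise addition mod (2, 4)
(0,3) + (0,1) = ((a₁+b₁) mod 2, (a₂+b₂) mod 4) with a = (0,3), b = (0,1)

(0,3) + (0,1) = (0,0)


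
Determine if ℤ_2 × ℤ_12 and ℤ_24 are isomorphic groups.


Comparing ℤ_2 × ℤ_12 and ℤ_24:
gcd(2,12) = 2 ≠ 1. Max element order in ℤ_2×ℤ_12 is lcm(2,12) = 12 < 24, so it has no element of order 24

No, ℤ_2 × ℤ_12 ≇ ℤ_24


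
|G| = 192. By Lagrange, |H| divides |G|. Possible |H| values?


Lagrange's theorem: |H| divides |G|
|G| = 192
Divisors of 192: 1, 2, 3, 4, 6, 8, 12, 16, 24, 32, 48, 64, 96, 192

Possible subgroup orders: {1, 2, 3, 4, 6, 8, 12, 16, 24, 32, 48, 64, 96, 192}


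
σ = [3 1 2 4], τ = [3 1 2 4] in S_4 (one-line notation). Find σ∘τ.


σ∘τ: apply τ first, then σ
1 →τ 3 →σ 2
2 →τ 1 →σ 3
3 →τ 2 →σ 1
4 →τ 4 →σ 4

σ∘τ = [2 3 1 4]


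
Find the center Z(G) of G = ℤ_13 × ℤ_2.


Z(G) = {g ∈ G | gx = xg for all x ∈ G}
Direct product of abelian groups is abelian, so Z(G) = G

Z(ℤ_13 × ℤ_2) = ℤ_13 × ℤ_2


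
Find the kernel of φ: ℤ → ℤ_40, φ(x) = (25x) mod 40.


Kernel = preimage of identity
ker(φ) = {x ∈ ℤ : 25x ≡ 0 (mod 40)}. gcd(25,40) = 5, so 25x ≡ 0 (mod 40) ⟺ x ≡ 0 (mod 40/5 = 8). Hence ker(φ) = 8ℤ

ker(φ) = 8ℤ


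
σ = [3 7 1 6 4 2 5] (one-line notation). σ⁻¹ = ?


To find σ⁻¹, swap domain and range:
σ(1) = 3 → σ⁻¹(3) = 1
σ(2) = 7 → σ⁻¹(7) = 2
σ(3) = 1 → σ⁻¹(1) = 3
σ(4) = 6 → σ⁻¹(6) = 4
σ(5) = 4 → σ⁻¹(4) = 5
σ(6) = 2 → σ⁻¹(2) = 6
σ(7) = 5 → σ⁻¹(5) = 7

σ⁻¹ = [3 6 1 5 7 4 2]


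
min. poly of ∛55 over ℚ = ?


∛55 satisfies x³ - 55 = 0, irreducible over ℚ (no rational root; 55 is not a perfect cube)

Minimal polynomial: x³ - 55


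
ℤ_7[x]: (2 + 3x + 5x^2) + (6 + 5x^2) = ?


Add coefficients mod 7:
x^0: 2 + 6 = 1 (mod 7)
x^1: 3 + 0 = 3 (mod 7)
x^2: 5 + 5 = 3 (mod 7)
Result: 1 + 3x + 3x^2

f + g = 1 + 3x + 3x^2


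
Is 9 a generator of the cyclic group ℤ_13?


g generates ℤ_n iff gcd(g, n) = 1
gcd(9, 13) = 1
Since gcd = 1, 9 is a generator.

Yes, 9 generates ℤ_13


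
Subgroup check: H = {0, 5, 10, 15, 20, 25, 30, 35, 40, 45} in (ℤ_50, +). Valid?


Subgroup test for H = {0, 5, 10, 15, 20, 25, 30, 35, 40, 45} in (ℤ_50, +):
(1) 0 ∈ H? Yes
(2) Closure: for all a,b ∈ H, (a+b) mod 50 ∈ H? Yes
(3) Inverses: for all a ∈ H, -a mod 50 ∈ H? Yes

Yes, H is a subgroup of ℤ_50


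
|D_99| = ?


|D_n| = 2n (n rotations and n reflections)
|D_99| = 2×99 = 198

|D_99| = 198


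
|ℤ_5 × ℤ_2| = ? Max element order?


|ℤ_5 × ℤ_2| = 5 × 2 = 10
Max element order = lcm(5,2) = 10
Cyclic? Yes (gcd=1)

|ℤ_5×ℤ_2| = 10, max element order = 10


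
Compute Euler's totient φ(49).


Factor n: 49 = 7^2
φ(n) = n · ∏(1 - 1/p) over distinct primes p | n
φ(49) = 49 · (1 - 1/7) = 42

φ(49) = 42


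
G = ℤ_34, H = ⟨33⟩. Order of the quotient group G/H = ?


|⟨33⟩| = n / gcd(33, 34) = 34 / 1 = 34
H is normal (ℤ_34 is abelian).
|G/H| = |G| / |H| = 34 / 34 = 1

|G/H| = 1


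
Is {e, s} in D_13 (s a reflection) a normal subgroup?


H = {e, s} in D_13 (s a reflection)
r·s·r⁻¹ = sr⁻² ≠ s for n ≥ 3, so {e, s} is not closed under conjugation

No, not a normal subgroup


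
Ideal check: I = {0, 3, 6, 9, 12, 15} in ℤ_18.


Check ideal conditions for I = {0, 3, 6, 9, 12, 15} in ℤ_18:
(1) I is an additive subgroup? Yes
(2) For r ∈ ℤ_18 and a ∈ I: r·a ∈ I? Yes

Yes, I is an ideal of ℤ_18


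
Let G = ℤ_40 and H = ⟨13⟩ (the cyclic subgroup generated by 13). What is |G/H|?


|⟨13⟩| = n / gcd(13, 40) = 40 / 1 = 40
H is normal (ℤ_40 is abelian).
|G/H| = |G| / |H| = 40 / 40 = 1

|G/H| = 1


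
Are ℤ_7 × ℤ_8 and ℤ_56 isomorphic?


Comparing ℤ_7 × ℤ_8 and ℤ_56:
gcd(7,8) = 1, so ℤ_7 × ℤ_8 ≅ ℤ_56 (CRT)

Yes, ℤ_7 × ℤ_8 ≅ ℤ_56


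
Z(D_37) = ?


Z(G) = {g ∈ G | gx = xg for all x ∈ G}
For odd n, Z(D_n) = {e}: no nontrivial rotation commutes with all reflections

Z(D_37) = {e}


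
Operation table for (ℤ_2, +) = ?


Elements: {0, 1}
Operation: addition mod 2
Entry (a, b) = (a + b) mod 2

Cayley table:
  | 0 | 1
0 | 0 | 1
1 | 1 | 0


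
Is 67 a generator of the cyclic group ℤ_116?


g generates ℤ_n iff gcd(g, n) = 1
gcd(67, 116) = 1
Since gcd = 1, 67 is a generator.

Yes, 67 generates ℤ_116


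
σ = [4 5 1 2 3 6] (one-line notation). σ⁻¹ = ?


To find σ⁻¹, swap domain and range:
σ(1) = 4 → σ⁻¹(4) = 1
σ(2) = 5 → σ⁻¹(5) = 2
σ(3) = 1 → σ⁻¹(1) = 3
σ(4) = 2 → σ⁻¹(2) = 4
σ(5) = 3 → σ⁻¹(3) = 5
σ(6) = 6 → σ⁻¹(6) = 6

σ⁻¹ = [3 4 5 1 2 6]


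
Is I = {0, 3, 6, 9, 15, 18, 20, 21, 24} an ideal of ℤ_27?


Check ideal conditions for I = {0, 3, 6, 9, 15, 18, 20, 21, 24} in ℤ_27:
(1) I is an additive subgroup? No
(2) For r ∈ ℤ_27 and a ∈ I: r·a ∈ I? No  [counterexample: r=2, a=6, r·a mod 27 = 12 ∉ I]

No, I is not an ideal of ℤ_27


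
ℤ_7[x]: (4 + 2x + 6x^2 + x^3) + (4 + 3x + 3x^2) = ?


Add coefficients mod 7:
x^0: 4 + 4 = 1 (mod 7)
x^1: 2 + 3 = 5 (mod 7)
x^2: 6 + 3 = 2 (mod 7)
x^3: 1 + 0 = 1 (mod 7)
Result: 1 + 5x + 2x^2 + x^3

f + g = 1 + 5x + 2x^2 + x^3


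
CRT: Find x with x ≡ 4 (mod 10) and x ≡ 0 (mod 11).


m₁ = 10, m₂ = 11, gcd = 1, so CRT applies. M = m₁·m₂ = 110
Let M₁ = M/m₁ = 11, M₂ = M/m₂ = 10
Find y₁ ≡ M₁⁻¹ (mod m₁): 11⁻¹ ≡ 1 (mod 10)
Find y₂ ≡ M₂⁻¹ (mod m₂): 10⁻¹ ≡ 10 (mod 11)
x = a₁·M₁·y₁ + a₂·M₂·y₂ = 4·11·1 + 0·10·10 = 44
Reduce mod 110: x ≡ 44
Check: 44 mod 10 = 4 ✓, 44 mod 11 = 0 ✓

x ≡ 44 (mod 110)


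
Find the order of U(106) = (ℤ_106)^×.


U(n) is the group of units mod n; |U(n)| = φ(n)
|U(106)| = φ(106) = 52

|U(106) = (ℤ_106)^×| = 52


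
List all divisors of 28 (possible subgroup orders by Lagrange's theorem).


Lagrange's theorem: |H| divides |G|
|G| = 28
Divisors of 28: 1, 2, 4, 7, 14, 28

Possible subgroup orders: {1, 2, 4, 7, 14, 28}


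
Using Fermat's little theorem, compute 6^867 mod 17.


Fermat's little theorem: if p is prime and gcd(a,p)=1, then a^(p-1) ≡ 1 (mod p)
p = 17 is prime, gcd(6,17) = 1
Reduce exponent: 867 mod 16 = 3
So 6^867 ≡ 6^3 (mod 17)
6^3 mod 17 = 12

6^867 ≡ 12 (mod 17)


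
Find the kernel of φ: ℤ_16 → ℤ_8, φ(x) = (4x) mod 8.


Kernel = preimage of identity
ker(φ) = {x ∈ ℤ_16 : 4x ≡ 0 (mod 8)}. Since 8 | 16, φ is well-defined. The kernel is the cyclic subgroup ⟨2⟩ of ℤ_16 (order 8), i.e. {0, 2, 4, 6, 8, 10, 12, 14}

ker(φ) = {0, 2, 4, 6, 8, 10, 12, 14}


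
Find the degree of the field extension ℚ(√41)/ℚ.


√41 has minimal polynomial x² - 41 (irreducible over ℚ since 41 is squarefree)

[ℚ(√41)/ℚ] = 2


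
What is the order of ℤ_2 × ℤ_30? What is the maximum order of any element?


|ℤ_2 × ℤ_30| = 2 × 30 = 60
Max element order = lcm(2,30) = 30
Cyclic? No (gcd=2)

|ℤ_2×ℤ_30| = 60, max element order = 30


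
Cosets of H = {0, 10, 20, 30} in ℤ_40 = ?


H = {0, 10, 20, 30}, |H| = 4
Number of cosets = |G|/|H| = 40/4 = 10
0 + H = {0, 10, 20, 30}
1 + H = {1, 11, 21, 31}
2 + H = {2, 12, 22, 32}
3 + H = {3, 13, 23, 33}
4 + H = {4, 14, 24, 34}
5 + H = {5, 15, 25, 35}
6 + H = {6, 16, 26, 36}
7 + H = {7, 17, 27, 37}
8 + H = {8, 18, 28, 38}
9 + H = {9, 19, 29, 39}

Cosets: 0+H={0,10,20,30}; 1+H={1,11,21,31}; 2+H={2,12,22,32}; 3+H={3,13,23,33}; 4+H={4,14,24,34}; 5+H={5,15,25,35}; 6+H={6,16,26,36}; 7+H={7,17,27,37}; 8+H={8,18,28,38}; 9+H={9,19,29,39}


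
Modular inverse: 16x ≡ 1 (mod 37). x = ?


Use the extended Euclidean algorithm to write 1 = 16·s + 37·t; then s mod 37 is the inverse.
Euclidean algorithm:
  16 = 0·37 + 16
  37 = 2·16 + 5
  16 = 3·5 + 1
  5 = 5·1 + 0
gcd(16,37) = 1
Back-substitution gives: 16·(7) + 37·(-3) = 1
So 16⁻¹ ≡ 7 ≡ 7 (mod 37)
Check: 16 × 7 = 112 ≡ 1 (mod 37) ✓

16⁻¹ ≡ 7 (mod 37)


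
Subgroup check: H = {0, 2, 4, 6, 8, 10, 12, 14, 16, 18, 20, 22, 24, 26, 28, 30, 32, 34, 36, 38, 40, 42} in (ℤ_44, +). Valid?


Subgroup test for H = {0, 2, 4, 6, 8, 10, 12, 14, 16, 18, 20, 22, 24, 26, 28, 30, 32, 34, 36, 38, 40, 42} in (ℤ_44, +):
(1) 0 ∈ H? Yes
(2) Closure: for all a,b ∈ H, (a+b) mod 44 ∈ H? Yes
(3) Inverses: for all a ∈ H, -a mod 44 ∈ H? Yes

Yes, H is a subgroup of ℤ_44


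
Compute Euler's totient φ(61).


Factor n: 61 = 61
φ(n) = n · ∏(1 - 1/p) over distinct primes p | n
φ(61) = 61 · (1 - 1/61) = 60

φ(61) = 60


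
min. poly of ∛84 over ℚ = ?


∛84 satisfies x³ - 84 = 0, irreducible over ℚ (no rational root; 84 is not a perfect cube)

Minimal polynomial: x³ - 84


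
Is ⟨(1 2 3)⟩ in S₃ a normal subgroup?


H = ⟨(1 2 3)⟩ in S₃
⟨(1 2 3)⟩ has order 3 and index 2 in S₃; index-2 subgroups are normal

Yes, normal subgroup


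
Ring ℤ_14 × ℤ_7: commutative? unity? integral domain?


Direct product ring; commutative with unity (1,1); but (1,0)·(0,1) = (0,0) gives zero divisors, so not an integral domain
Commutative: Yes
Integral domain: No
Has unity: Yes

ℤ_14 × ℤ_7: Commutative=Yes, Unity=Yes


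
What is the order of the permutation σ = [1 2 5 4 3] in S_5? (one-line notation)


Cycle decomposition: (3 5)
Cycle lengths: 2
Order = lcm(2) = 2

ord(σ) = 2


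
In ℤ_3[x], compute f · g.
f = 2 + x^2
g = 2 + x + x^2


Expand and collect like terms; reduce coefficients mod 3:
x^0: 2·2 = 4 ≡ 1 (mod 3)
x^1: 2·1 + 0·2 = 2 ≡ 2 (mod 3)
x^2: 2·1 + 0·1 + 1·2 = 4 ≡ 1 (mod 3)
x^3: 0·1 + 1·1 = 1 ≡ 1 (mod 3)
x^4: 1·1 = 1 ≡ 1 (mod 3)
Result: 1 + 2x + x^2 + x^3 + x^4

f · g = 1 + 2x + x^2 + x^3 + x^4


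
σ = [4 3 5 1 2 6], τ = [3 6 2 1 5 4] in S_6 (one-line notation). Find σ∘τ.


σ∘τ: apply τ first, then σ
1 →τ 3 →σ 5
2 →τ 6 →σ 6
3 →τ 2 →σ 3
4 →τ 1 →σ 4
5 →τ 5 →σ 2
6 →τ 4 →σ 1

σ∘τ = [5 6 3 4 2 1]


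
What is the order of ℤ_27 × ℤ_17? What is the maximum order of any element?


|ℤ_27 × ℤ_17| = 27 × 17 = 459
Max element order = lcm(27,17) = 459
Cyclic? Yes (gcd=1)

|ℤ_27×ℤ_17| = 459, max element order = 459


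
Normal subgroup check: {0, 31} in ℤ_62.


H = {0, 31} in ℤ_62
ℤ_62 is abelian; every subgroup of an abelian group is normal

Yes, normal subgroup


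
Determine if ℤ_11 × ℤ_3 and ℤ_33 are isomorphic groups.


Comparing ℤ_11 × ℤ_3 and ℤ_33:
gcd(11,3) = 1, so ℤ_11 × ℤ_3 ≅ ℤ_33 (CRT)

Yes, ℤ_11 × ℤ_3 ≅ ℤ_33


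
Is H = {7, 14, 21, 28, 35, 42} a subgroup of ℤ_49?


Subgroup test for H = {7, 14, 21, 28, 35, 42} in (ℤ_49, +):
(1) 0 ∈ H? No
(2) Closure: for all a,b ∈ H, (a+b) mod 49 ∈ H? No  [counterexample: 7 + 42 = 0 ∉ H]
(3) Inverses: for all a ∈ H, -a mod 49 ∈ H? Yes

No, H is not a subgroup of ℤ_49


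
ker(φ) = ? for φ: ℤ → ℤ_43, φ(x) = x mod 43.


Kernel = preimage of identity
ker(φ) = {x ∈ ℤ : x ≡ 0 (mod 43)} = 43ℤ = {0, ±43, ±86, ...}

ker(φ) = 43ℤ


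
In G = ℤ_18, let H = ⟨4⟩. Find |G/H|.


|⟨4⟩| = n / gcd(4, 18) = 18 / 2 = 9
H is normal (ℤ_18 is abelian).
|G/H| = |G| / |H| = 18 / 9 = 2

|G/H| = 2


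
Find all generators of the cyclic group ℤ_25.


g generates ℤ_n iff gcd(g,n) = 1
Prime factors of 25: 5
Generators are g ∈ {1,...,24} not divisible by any of these primes.
Generators: {1, 2, 3, 4, 6, 7, 8, 9, 11, 12, 13, 14, 16, 17, 18, 19, 21, 22, 23, 24}
Number of generators = φ(25) = 20

Generators of ℤ_25 = {1, 2, 3, 4, 6, 7, 8, 9, 11, 12, 13, 14, 16, 17, 18, 19, 21, 22, 23, 24}


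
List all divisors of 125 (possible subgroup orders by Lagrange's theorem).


Lagrange's theorem: |H| divides |G|
|G| = 125
Divisors of 125: 1, 5, 25, 125

Possible subgroup orders: {1, 5, 25, 125}


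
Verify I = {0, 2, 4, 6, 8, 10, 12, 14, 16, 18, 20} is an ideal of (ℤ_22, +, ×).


Check ideal conditions for I = {0, 2, 4, 6, 8, 10, 12, 14, 16, 18, 20} in ℤ_22:
(1) I is an additive subgroup? Yes
(2) For r ∈ ℤ_22 and a ∈ I: r·a ∈ I? Yes

Yes, I is an ideal of ℤ_22


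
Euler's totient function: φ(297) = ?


Factor n: 297 = 3^3 × 11
φ(n) = n · ∏(1 - 1/p) over distinct primes p | n
φ(297) = 297 · (1 - 1/3) · (1 - 1/11) = 180

φ(297) = 180


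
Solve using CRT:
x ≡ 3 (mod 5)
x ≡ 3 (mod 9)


m₁ = 5, m₂ = 9, gcd = 1, so CRT applies. M = m₁·m₂ = 45
Let M₁ = M/m₁ = 9, M₂ = M/m₂ = 5
Find y₁ ≡ M₁⁻¹ (mod m₁): 9⁻¹ ≡ 4 (mod 5)
Find y₂ ≡ M₂⁻¹ (mod m₂): 5⁻¹ ≡ 2 (mod 9)
x = a₁·M₁·y₁ + a₂·M₂·y₂ = 3·9·4 + 3·5·2 = 138
Reduce mod 45: x ≡ 3
Check: 3 mod 5 = 3 ✓, 3 mod 9 = 3 ✓

x ≡ 3 (mod 45)


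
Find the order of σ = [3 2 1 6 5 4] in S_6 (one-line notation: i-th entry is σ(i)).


Cycle decomposition: (1 3) (4 6)
Cycle lengths: 2, 2
Order = lcm(2, 2) = 2

ord(σ) = 2


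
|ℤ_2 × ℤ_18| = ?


|A × B| = |A| · |B|
|ℤ_2 × ℤ_18| = 2 × 18 = 36

|ℤ_2 × ℤ_18| = 36


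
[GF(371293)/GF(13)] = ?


GF(371293) = GF(13^5), so the extension degree is 5

[GF(371293)/GF(13)] = 5


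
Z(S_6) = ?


Z(G) = {g ∈ G | gx = xg for all x ∈ G}
S_n is non-abelian for n ≥ 3; Z(S_6) is trivial

Z(S_6) = {e}


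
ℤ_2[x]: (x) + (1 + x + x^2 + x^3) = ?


Add coefficients mod 2:
x^0: 0 + 1 = 1 (mod 2)
x^1: 1 + 1 = 0 (mod 2)
x^2: 0 + 1 = 1 (mod 2)
x^3: 0 + 1 = 1 (mod 2)
Result: 1 + x^2 + x^3

f + g = 1 + x^2 + x^3


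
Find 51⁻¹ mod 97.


Use the extended Euclidean algorithm to write 1 = 51·s + 97·t; then s mod 97 is the inverse.
Euclidean algorithm:
  51 = 0·97 + 51
  97 = 1·51 + 46
  51 = 1·46 + 5
  46 = 9·5 + 1
  5 = 5·1 + 0
gcd(51,97) = 1
Back-substitution gives: 51·(-19) + 97·(10) = 1
So 51⁻¹ ≡ -19 ≡ 78 (mod 97)
Check: 51 × 78 = 3978 ≡ 1 (mod 97) ✓

51⁻¹ ≡ 78 (mod 97)


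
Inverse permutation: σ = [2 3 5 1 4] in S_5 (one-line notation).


To find σ⁻¹, swap domain and range:
σ(1) = 2 → σ⁻¹(2) = 1
σ(2) = 3 → σ⁻¹(3) = 2
σ(3) = 5 → σ⁻¹(5) = 3
σ(4) = 1 → σ⁻¹(1) = 4
σ(5) = 4 → σ⁻¹(4) = 5

σ⁻¹ = [4 1 2 5 3]


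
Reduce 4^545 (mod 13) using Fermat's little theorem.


Fermat's little theorem: if p is prime and gcd(a,p)=1, then a^(p-1) ≡ 1 (mod p)
p = 13 is prime, gcd(4,13) = 1
Reduce exponent: 545 mod 12 = 5
So 4^545 ≡ 4^5 (mod 13)
4^5 mod 13 = 10

4^545 ≡ 10 (mod 13)


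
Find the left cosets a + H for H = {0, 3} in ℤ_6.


H = {0, 3}, |H| = 2
Number of cosets = |G|/|H| = 6/2 = 3
0 + H = {0, 3}
1 + H = {1, 4}
2 + H = {2, 5}

Cosets: 0+H={0,3}; 1+H={1,4}; 2+H={2,5}


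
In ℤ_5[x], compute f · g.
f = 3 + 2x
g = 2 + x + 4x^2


Expand and collect like terms; reduce coefficients mod 5:
x^0: 3·2 = 6 ≡ 1 (mod 5)
x^1: 3·1 + 2·2 = 7 ≡ 2 (mod 5)
x^2: 3·4 + 2·1 = 14 ≡ 4 (mod 5)
x^3: 2·4 = 8 ≡ 3 (mod 5)
Result: 1 + 2x + 4x^2 + 3x^3

f · g = 1 + 2x + 4x^2 + 3x^3


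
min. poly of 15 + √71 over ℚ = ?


Let α = 15 + √71. Then α - 15 = √71, so (α - 15)² = 71, giving α² - 30α + 154 = 0. Degree 2 and α ∉ ℚ, so this is the minimal polynomial.

Minimal polynomial: x² - 30x + 154


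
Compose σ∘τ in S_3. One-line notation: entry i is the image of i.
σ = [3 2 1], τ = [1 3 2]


σ∘τ: apply τ first, then σ
1 →τ 1 →σ 3
2 →τ 3 →σ 1
3 →τ 2 →σ 2

σ∘τ = [3 1 2]


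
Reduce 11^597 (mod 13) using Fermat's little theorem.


Fermat's little theorem: if p is prime and gcd(a,p)=1, then a^(p-1) ≡ 1 (mod p)
p = 13 is prime, gcd(11,13) = 1
Reduce exponent: 597 mod 12 = 9
So 11^597 ≡ 11^9 (mod 13)
11^9 mod 13 = 8

11^597 ≡ 8 (mod 13)


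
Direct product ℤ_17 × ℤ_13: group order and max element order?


|ℤ_17 × ℤ_13| = 17 × 13 = 221
Max element order = lcm(17,13) = 221
Cyclic? Yes (gcd=1)

|ℤ_17×ℤ_13| = 221, max element order = 221


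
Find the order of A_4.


|A_n| = n!/2 (even permutations)
|A_4| = 4!/2 = 24/2 = 12

|A_4| = 12


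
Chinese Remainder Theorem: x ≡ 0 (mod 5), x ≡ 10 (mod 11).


m₁ = 5, m₂ = 11, gcd = 1, so CRT applies. M = m₁·m₂ = 55
Let M₁ = M/m₁ = 11, M₂ = M/m₂ = 5
Find y₁ ≡ M₁⁻¹ (mod m₁): 11⁻¹ ≡ 1 (mod 5)
Find y₂ ≡ M₂⁻¹ (mod m₂): 5⁻¹ ≡ 9 (mod 11)
x = a₁·M₁·y₁ + a₂·M₂·y₂ = 0·11·1 + 10·5·9 = 450
Reduce mod 55: x ≡ 10
Check: 10 mod 5 = 0 ✓, 10 mod 11 = 10 ✓

x ≡ 10 (mod 55)


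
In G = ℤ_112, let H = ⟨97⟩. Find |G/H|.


|⟨97⟩| = n / gcd(97, 112) = 112 / 1 = 112
H is normal (ℤ_112 is abelian).
|G/H| = |G| / |H| = 112 / 112 = 1

|G/H| = 1


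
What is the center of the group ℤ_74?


Z(G) = {g ∈ G | gx = xg for all x ∈ G}
ℤ_74 is abelian, so Z(G) = G

Z(ℤ_74) = ℤ_74


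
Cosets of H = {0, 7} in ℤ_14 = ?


H = {0, 7}, |H| = 2
Number of cosets = |G|/|H| = 14/2 = 7
0 + H = {0, 7}
1 + H = {1, 8}
2 + H = {2, 9}
3 + H = {3, 10}
4 + H = {4, 11}
5 + H = {5, 12}
6 + H = {6, 13}

Cosets: 0+H={0,7}; 1+H={1,8}; 2+H={2,9}; 3+H={3,10}; 4+H={4,11}; 5+H={5,12}; 6+H={6,13}


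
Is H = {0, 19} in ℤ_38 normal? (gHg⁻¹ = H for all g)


H = {0, 19} in ℤ_38
ℤ_38 is abelian; every subgroup of an abelian group is normal

Yes, normal subgroup


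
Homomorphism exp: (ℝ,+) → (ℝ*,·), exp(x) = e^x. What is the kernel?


Kernel = preimage of identity
ker(exp) = {x ∈ ℝ | e^x = 1} = {0}

ker(exp) = {0}


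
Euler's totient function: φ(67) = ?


Factor n: 67 = 67
φ(n) = n · ∏(1 - 1/p) over distinct primes p | n
φ(67) = 67 · (1 - 1/67) = 66

φ(67) = 66


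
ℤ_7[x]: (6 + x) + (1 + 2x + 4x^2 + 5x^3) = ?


Add coefficients mod 7:
x^0: 6 + 1 = 0 (mod 7)
x^1: 1 + 2 = 3 (mod 7)
x^2: 0 + 4 = 4 (mod 7)
x^3: 0 + 5 = 5 (mod 7)
Result: 3x + 4x^2 + 5x^3

f + g = 3x + 4x^2 + 5x^3


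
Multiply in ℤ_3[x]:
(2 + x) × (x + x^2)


Expand and collect like terms; reduce coefficients mod 3:
x^0: 2·0 = 0 ≡ 0 (mod 3)
x^1: 2·1 + 1·0 = 2 ≡ 2 (mod 3)
x^2: 2·1 + 1·1 = 3 ≡ 0 (mod 3)
x^3: 1·1 = 1 ≡ 1 (mod 3)
Result: 2x + x^3

f · g = 2x + x^3


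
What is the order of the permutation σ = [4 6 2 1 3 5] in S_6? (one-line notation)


Cycle decomposition: (1 4) (2 6 5 3)
Cycle lengths: 2, 4
Order = lcm(2, 4) = 4

ord(σ) = 4


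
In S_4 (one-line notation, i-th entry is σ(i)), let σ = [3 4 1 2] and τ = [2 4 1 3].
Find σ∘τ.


σ∘τ: apply τ first, then σ
1 →τ 2 →σ 4
2 →τ 4 →σ 2
3 →τ 1 →σ 3
4 →τ 3 →σ 1

σ∘τ = [4 2 3 1]


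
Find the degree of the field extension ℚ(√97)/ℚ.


√97 has minimal polynomial x² - 97 (irreducible over ℚ since 97 is squarefree)

[ℚ(√97)/ℚ] = 2


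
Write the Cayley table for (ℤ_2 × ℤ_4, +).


Elements: {(0,0), (0,1), (0,2), (0,3), (1,0), (1,1), (1,2), (1,3)}
Operation: componentwise addition mod (2, 4)
Entry (a, b) = ((a₁+b₁) mod 2, (a₂+b₂) mod 4)

Cayley table:
      | (0,0) | (0,1) | (0,2) | (0,3) | (1,0) | (1,1) | (1,2) | (1,3)
(0,0) | (0,0) | (0,1) | (0,2) | (0,3) | (1,0) | (1,1) | (1,2) | (1,3)
(0,1) | (0,1) | (0,2) | (0,3) | (0,0) | (1,1) | (1,2) | (1,3) | (1,0)
(0,2) | (0,2) | (0,3) | (0,0) | (0,1) | (1,2) | (1,3) | (1,0) | (1,1)
(0,3) | (0,3) | (0,0) | (0,1) | (0,2) | (1,3) | (1,0) | (1,1) | (1,2)
(1,0) | (1,0) | (1,1) | (1,2) | (1,3) | (0,0) | (0,1) | (0,2) | (0,3)
(1,1) | (1,1) | (1,2) | (1,3) | (1,0) | (0,1) | (0,2) | (0,3) | (0,0)
(1,2) | (1,2) | (1,3) | (1,0) | (1,1) | (0,2) | (0,3) | (0,0) | (0,1)
(1,3) | (1,3) | (1,0) | (1,1) | (1,2) | (0,3) | (0,0) | (0,1) | (0,2)


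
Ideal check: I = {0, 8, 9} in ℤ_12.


Check ideal conditions for I = {0, 8, 9} in ℤ_12:
(1) I is an additive subgroup? No
(2) For r ∈ ℤ_12 and a ∈ I: r·a ∈ I? No  [counterexample: r=2, a=8, r·a mod 12 = 4 ∉ I]

No, I is not an ideal of ℤ_12


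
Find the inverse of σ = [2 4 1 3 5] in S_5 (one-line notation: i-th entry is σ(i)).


To find σ⁻¹, swap domain and range:
σ(1) = 2 → σ⁻¹(2) = 1
σ(2) = 4 → σ⁻¹(4) = 2
σ(3) = 1 → σ⁻¹(1) = 3
σ(4) = 3 → σ⁻¹(3) = 4
σ(5) = 5 → σ⁻¹(5) = 5

σ⁻¹ = [3 1 4 2 5]


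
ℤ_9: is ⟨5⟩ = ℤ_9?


g generates ℤ_n iff gcd(g, n) = 1
gcd(5, 9) = 1
Since gcd = 1, 5 is a generator.

Yes, 5 generates ℤ_9


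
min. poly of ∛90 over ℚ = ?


∛90 satisfies x³ - 90 = 0, irreducible over ℚ (no rational root; 90 is not a perfect cube)

Minimal polynomial: x³ - 90


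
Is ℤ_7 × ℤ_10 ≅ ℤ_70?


Comparing ℤ_7 × ℤ_10 and ℤ_70:
gcd(7,10) = 1, so ℤ_7 × ℤ_10 ≅ ℤ_70 (CRT)

Yes, ℤ_7 × ℤ_10 ≅ ℤ_70


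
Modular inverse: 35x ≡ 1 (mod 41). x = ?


Use the extended Euclidean algorithm to write 1 = 35·s + 41·t; then s mod 41 is the inverse.
Euclidean algorithm:
  35 = 0·41 + 35
  41 = 1·35 + 6
  35 = 5·6 + 5
  6 = 1·5 + 1
  5 = 5·1 + 0
gcd(35,41) = 1
Back-substitution gives: 35·(-7) + 41·(6) = 1
So 35⁻¹ ≡ -7 ≡ 34 (mod 41)
Check: 35 × 34 = 1190 ≡ 1 (mod 41) ✓

35⁻¹ ≡ 34 (mod 41)


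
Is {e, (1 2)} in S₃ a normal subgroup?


H = {e, (1 2)} in S₃
(1 3)(1 2)(1 3)⁻¹ = (2 3) ∉ {e, (1 2)}, so it is not normal

No, not a normal subgroup


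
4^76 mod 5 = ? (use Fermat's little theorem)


Fermat's little theorem: if p is prime and gcd(a,p)=1, then a^(p-1) ≡ 1 (mod p)
p = 5 is prime, gcd(4,5) = 1
Reduce exponent: 76 mod 4 = 0
So 4^76 ≡ 4^0 (mod 5)
4^0 = 1

4^76 ≡ 1 (mod 5)


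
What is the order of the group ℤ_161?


ℤ_n has n elements.

|ℤ_161| = 161


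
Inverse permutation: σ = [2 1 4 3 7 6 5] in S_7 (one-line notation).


To find σ⁻¹, swap domain and range:
σ(1) = 2 → σ⁻¹(2) = 1
σ(2) = 1 → σ⁻¹(1) = 2
σ(3) = 4 → σ⁻¹(4) = 3
σ(4) = 3 → σ⁻¹(3) = 4
σ(5) = 7 → σ⁻¹(7) = 5
σ(6) = 6 → σ⁻¹(6) = 6
σ(7) = 5 → σ⁻¹(5) = 7

σ⁻¹ = [2 1 4 3 7 6 5]


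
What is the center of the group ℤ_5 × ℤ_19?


Z(G) = {g ∈ G | gx = xg for all x ∈ G}
Direct product of abelian groups is abelian, so Z(G) = G

Z(ℤ_5 × ℤ_19) = ℤ_5 × ℤ_19


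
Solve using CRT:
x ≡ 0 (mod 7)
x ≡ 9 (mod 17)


m₁ = 7, m₂ = 17, gcd = 1, so CRT applies. M = m₁·m₂ = 119
Let M₁ = M/m₁ = 17, M₂ = M/m₂ = 7
Find y₁ ≡ M₁⁻¹ (mod m₁): 17⁻¹ ≡ 5 (mod 7)
Find y₂ ≡ M₂⁻¹ (mod m₂): 7⁻¹ ≡ 5 (mod 17)
x = a₁·M₁·y₁ + a₂·M₂·y₂ = 0·17·5 + 9·7·5 = 315
Reduce mod 119: x ≡ 77
Check: 77 mod 7 = 0 ✓, 77 mod 17 = 9 ✓

x ≡ 77 (mod 119)


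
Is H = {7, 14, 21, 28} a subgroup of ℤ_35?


Subgroup test for H = {7, 14, 21, 28} in (ℤ_35, +):
(1) 0 ∈ H? No
(2) Closure: for all a,b ∈ H, (a+b) mod 35 ∈ H? No  [counterexample: 7 + 28 = 0 ∉ H]
(3) Inverses: for all a ∈ H, -a mod 35 ∈ H? Yes

No, H is not a subgroup of ℤ_35


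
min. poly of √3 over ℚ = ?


√3 satisfies x² - 3 = 0, irreducible over ℚ since 3 is squarefree

Minimal polynomial: x² - 3


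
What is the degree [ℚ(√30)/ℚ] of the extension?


√30 has minimal polynomial x² - 30 (irreducible over ℚ since 30 is squarefree)

[ℚ(√30)/ℚ] = 2


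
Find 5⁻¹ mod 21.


Use the extended Euclidean algorithm to write 1 = 5·s + 21·t; then s mod 21 is the inverse.
Euclidean algorithm:
  5 = 0·21 + 5
  21 = 4·5 + 1
  5 = 5·1 + 0
gcd(5,21) = 1
Back-substitution gives: 5·(-4) + 21·(1) = 1
So 5⁻¹ ≡ -4 ≡ 17 (mod 21)
Check: 5 × 17 = 85 ≡ 1 (mod 21) ✓

5⁻¹ ≡ 17 (mod 21)


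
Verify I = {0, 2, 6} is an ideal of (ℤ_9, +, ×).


Check ideal conditions for I = {0, 2, 6} in ℤ_9:
(1) I is an additive subgroup? No
(2) For r ∈ ℤ_9 and a ∈ I: r·a ∈ I? No  [counterexample: r=2, a=2, r·a mod 9 = 4 ∉ I]

No, I is not an ideal of ℤ_9


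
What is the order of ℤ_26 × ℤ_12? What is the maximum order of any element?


|ℤ_26 × ℤ_12| = 26 × 12 = 312
Max element order = lcm(26,12) = 156
Cyclic? No (gcd=2)

|ℤ_26×ℤ_12| = 312, max element order = 156


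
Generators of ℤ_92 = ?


g generates ℤ_n iff gcd(g,n) = 1
Prime factors of 92: 2, 23
Generators are g ∈ {1,...,91} not divisible by any of these primes.
Generators: {1, 3, 5, 7, 9, 11, 13, 15, 17, 19, 21, 25, 27, 29, 31, 33, 35, 37, 39, 41, 43, 45, 47, 49, 51, 53, 55, 57, 59, 61, 63, 65, 67, 71, 73, 75, 77, 79, 81, 83, 85, 87, 89, 91}
Number of generators = φ(92) = 44

Generators of ℤ_92 = {1, 3, 5, 7, 9, 11, 13, 15, 17, 19, 21, 25, 27, 29, 31, 33, 35, 37, 39, 41, 43, 45, 47, 49, 51, 53, 55, 57, 59, 61, 63, 65, 67, 71, 73, 75, 77, 79, 81, 83, 85, 87, 89, 91}


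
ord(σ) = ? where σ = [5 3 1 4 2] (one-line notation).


Cycle decomposition: (1 5 2 3)
Cycle lengths: 4
Order = lcm(4) = 4

ord(σ) = 4


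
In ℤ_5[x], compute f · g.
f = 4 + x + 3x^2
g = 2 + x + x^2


Expand and collect like terms; reduce coefficients mod 5:
x^0: 4·2 = 8 ≡ 3 (mod 5)
x^1: 4·1 + 1·2 = 6 ≡ 1 (mod 5)
x^2: 4·1 + 1·1 + 3·2 = 11 ≡ 1 (mod 5)
x^3: 1·1 + 3·1 = 4 ≡ 4 (mod 5)
x^4: 3·1 = 3 ≡ 3 (mod 5)
Result: 3 + x + x^2 + 4x^3 + 3x^4

f · g = 3 + x + x^2 + 4x^3 + 3x^4


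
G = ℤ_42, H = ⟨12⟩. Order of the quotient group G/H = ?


|⟨12⟩| = n / gcd(12, 42) = 42 / 6 = 7
H is normal (ℤ_42 is abelian).
|G/H| = |G| / |H| = 42 / 7 = 6

|G/H| = 6


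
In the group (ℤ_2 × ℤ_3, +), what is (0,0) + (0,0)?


Operation: componentwise addition mod (2, 3)
(0,0) + (0,0) = ((a₁+b₁) mod 2, (a₂+b₂) mod 3) with a = (0,0), b = (0,0)

(0,0) + (0,0) = (0,0)


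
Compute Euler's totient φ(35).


Factor n: 35 = 5 × 7
φ(n) = n · ∏(1 - 1/p) over distinct primes p | n
φ(35) = 35 · (1 - 1/5) · (1 - 1/7) = 24

φ(35) = 24


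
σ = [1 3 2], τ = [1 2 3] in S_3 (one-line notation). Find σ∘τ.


σ∘τ: apply τ first, then σ
1 →τ 1 →σ 1
2 →τ 2 →σ 3
3 →τ 3 →σ 2

σ∘τ = [1 3 2]


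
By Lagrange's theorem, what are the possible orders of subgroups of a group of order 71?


Lagrange's theorem: |H| divides |G|
|G| = 71
Divisors of 71: 1, 71

Possible subgroup orders: {1, 71}


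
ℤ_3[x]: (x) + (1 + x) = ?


Add coefficients mod 3:
x^0: 0 + 1 = 1 (mod 3)
x^1: 1 + 1 = 2 (mod 3)
Result: 1 + 2x

f + g = 1 + 2x


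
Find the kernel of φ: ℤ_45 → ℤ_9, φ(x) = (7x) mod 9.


Kernel = preimage of identity
ker(φ) = {x ∈ ℤ_45 : 7x ≡ 0 (mod 9)}. Since 9 | 45, φ is well-defined. The kernel is the cyclic subgroup ⟨9⟩ of ℤ_45 (order 5), i.e. {0, 9, 18, 27, 36}

ker(φ) = {0, 9, 18, 27, 36}


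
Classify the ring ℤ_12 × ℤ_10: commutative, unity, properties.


Direct product ring; commutative with unity (1,1); but (1,0)·(0,1) = (0,0) gives zero divisors, so not an integral domain
Commutative: Yes
Integral domain: No
Has unity: Yes

ℤ_12 × ℤ_10: Commutative=Yes, Unity=Yes


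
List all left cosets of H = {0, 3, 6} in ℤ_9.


H = {0, 3, 6}, |H| = 3
Number of cosets = |G|/|H| = 9/3 = 3
0 + H = {0, 3, 6}
1 + H = {1, 4, 7}
2 + H = {2, 5, 8}

Cosets: 0+H={0,3,6}; 1+H={1,4,7}; 2+H={2,5,8}


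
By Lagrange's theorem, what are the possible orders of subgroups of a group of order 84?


Lagrange's theorem: |H| divides |G|
|G| = 84
Divisors of 84: 1, 2, 3, 4, 6, 7, 12, 14, 21, 28, 42, 84

Possible subgroup orders: {1, 2, 3, 4, 6, 7, 12, 14, 21, 28, 42, 84}


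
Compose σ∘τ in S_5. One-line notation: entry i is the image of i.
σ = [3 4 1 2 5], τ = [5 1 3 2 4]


σ∘τ: apply τ first, then σ
1 →τ 5 →σ 5
2 →τ 1 →σ 3
3 →τ 3 →σ 1
4 →τ 2 →σ 4
5 →τ 4 →σ 2

σ∘τ = [5 3 1 4 2]


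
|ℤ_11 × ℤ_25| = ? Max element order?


|ℤ_11 × ℤ_25| = 11 × 25 = 275
Max element order = lcm(11,25) = 275
Cyclic? Yes (gcd=1)

|ℤ_11×ℤ_25| = 275, max element order = 275


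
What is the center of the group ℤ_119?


Z(G) = {g ∈ G | gx = xg for all x ∈ G}
ℤ_119 is abelian, so Z(G) = G

Z(ℤ_119) = ℤ_119


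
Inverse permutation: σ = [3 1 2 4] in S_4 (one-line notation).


To find σ⁻¹, swap domain and range:
σ(1) = 3 → σ⁻¹(3) = 1
σ(2) = 1 → σ⁻¹(1) = 2
σ(3) = 2 → σ⁻¹(2) = 3
σ(4) = 4 → σ⁻¹(4) = 4

σ⁻¹ = [2 3 1 4]
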